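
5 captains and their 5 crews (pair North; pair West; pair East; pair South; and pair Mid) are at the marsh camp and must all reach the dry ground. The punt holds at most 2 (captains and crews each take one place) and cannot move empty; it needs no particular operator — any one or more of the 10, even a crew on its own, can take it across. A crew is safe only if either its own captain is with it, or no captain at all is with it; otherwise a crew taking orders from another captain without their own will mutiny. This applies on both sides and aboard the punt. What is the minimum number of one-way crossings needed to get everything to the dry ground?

Following every safe sequence of crossings from the start, the most of the 10 that can be at the dry ground as the punt arrives there on crossings 1, 3, 5, 7 is 2, 3, 4, 5 respectively; the best ever achieved is 5 of 10.
From crossing 9 on, no configuration arises that was not already reachable earlier: only 82 distinct safe configurations (who is on which side, and where the punt is) can ever be reached, none of them has everyone across, and every continuation just revisits them. So no valid plan exists.

impossible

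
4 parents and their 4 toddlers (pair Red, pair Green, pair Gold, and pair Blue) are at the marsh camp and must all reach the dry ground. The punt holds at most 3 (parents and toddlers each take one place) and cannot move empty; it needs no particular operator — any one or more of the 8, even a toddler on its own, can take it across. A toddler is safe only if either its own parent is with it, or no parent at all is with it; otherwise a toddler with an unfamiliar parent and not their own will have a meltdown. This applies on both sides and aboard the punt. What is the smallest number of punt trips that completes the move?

9

Counting alone: each trip to the dry ground takes at most 3 across and each return brings at least 1 back, so after t trips out (and t−1 returns) at most 3t − (t−1) of the 8 are across; that first reaches 8 at t = 4, so at least 7 crossings are needed.
The safety rule pushes this higher. Following every safe sequence of crossings, the most of the 8 that can be at the dry ground as the punt arrives there on crossing 7 is 7 — never all 8.
So no plan with fewer than 9 crossings exists, and this one achieves 9:
1. parent Red and toddler Red cross → the dry ground.
2. parent Red crosses ← the marsh camp.
3. parent Green, parent Red, and toddler Green cross → the dry ground.
4. parent Red and toddler Red cross ← the marsh camp.
5. parent Blue, parent Gold, and parent Red cross → the dry ground.
6. toddler Green crosses ← the marsh camp.
7. toddler Green and toddler Red cross → the dry ground.
8. toddler Red crosses ← the marsh camp.
9. toddler Blue, toddler Gold, and toddler Red cross → the dry ground.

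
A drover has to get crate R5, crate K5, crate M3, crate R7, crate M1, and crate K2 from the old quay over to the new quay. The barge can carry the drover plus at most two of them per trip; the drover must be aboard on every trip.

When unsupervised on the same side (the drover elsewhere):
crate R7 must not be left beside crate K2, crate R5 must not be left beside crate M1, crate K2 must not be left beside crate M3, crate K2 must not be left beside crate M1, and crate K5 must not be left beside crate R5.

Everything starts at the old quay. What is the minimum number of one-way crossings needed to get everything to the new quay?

7

Counting alone: the drover can take at most 2 across per trip to the new quay, so moving all 6 needs at least 3 loaded trips out, with a return between consecutive ones — at least 5 crossings.
The safety rule pushes this higher. Following every safe sequence of crossings, the most of the 6 that can be at the new quay as the barge arrives there on crossing 5 is 5 — never all 6.
So no plan with fewer than 7 crossings exists, and this one achieves 7:
1. Drover goes to the new quay with crate K2 and crate R5.  [the old quay: crate K5, crate M1, crate M3, crate R7 | the new quay: crate K2, crate R5]
2. Drover goes back to the old quay alone.  [the old quay: crate K5, crate M1, crate M3, crate R7 | the new quay: crate K2, crate R5]
3. Drover goes to the new quay with crate K5 and crate M3.  [the old quay: crate M1, crate R7 | the new quay: crate K2, crate K5, crate M3, crate R5]
4. Drover goes back to the old quay with crate K2 and crate R5.  [the old quay: crate K2, crate M1, crate R5, crate R7 | the new quay: crate K5, crate M3]
5. Drover goes to the new quay with crate M1 and crate R7.  [the old quay: crate K2, crate R5 | the new quay: crate K5, crate M1, crate M3, crate R7]
6. Drover goes back to the old quay alone.  [the old quay: crate K2, crate R5 | the new quay: crate K5, crate M1, crate M3, crate R7]
7. Drover goes to the new quay with crate K2 and crate R5.  [the old quay: — | the new quay: crate K2, crate K5, crate M1, crate M3, crate R5, crate R7]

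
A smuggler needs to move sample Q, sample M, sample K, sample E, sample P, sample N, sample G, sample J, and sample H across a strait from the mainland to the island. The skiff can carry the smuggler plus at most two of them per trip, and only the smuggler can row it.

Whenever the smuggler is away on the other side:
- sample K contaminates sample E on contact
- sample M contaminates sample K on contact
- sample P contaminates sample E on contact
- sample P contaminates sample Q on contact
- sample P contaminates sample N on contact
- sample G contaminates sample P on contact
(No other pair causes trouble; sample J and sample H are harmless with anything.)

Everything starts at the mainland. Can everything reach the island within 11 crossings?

Yes

Yes — this plan uses 11 crossings (≤ 11):
1. Smuggler goes to the island with sample K and sample P.
2. Smuggler goes back to the mainland alone.
3. Smuggler goes to the island with sample M.
4. Smuggler goes back to the mainland with sample K.
5. Smuggler goes to the island with sample E and sample Q.
6. Smuggler goes back to the mainland with sample P.
7. Smuggler goes to the island with sample G and sample N.
8. Smuggler goes back to the mainland alone.
9. Smuggler goes to the island with sample H and sample J.
10. Smuggler goes back to the mainland alone.
11. Smuggler goes to the island with sample K and sample P.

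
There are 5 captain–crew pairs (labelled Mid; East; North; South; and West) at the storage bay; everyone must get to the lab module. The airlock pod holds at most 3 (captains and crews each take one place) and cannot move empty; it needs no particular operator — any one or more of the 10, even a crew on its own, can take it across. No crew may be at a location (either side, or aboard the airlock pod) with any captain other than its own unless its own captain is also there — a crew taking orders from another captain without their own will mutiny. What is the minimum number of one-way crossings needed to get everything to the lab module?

11

Counting alone: each trip to the lab module takes at most 3 across and each return brings at least 1 back, so after t trips out (and t−1 returns) at most 3t − (t−1) of the 10 are across; that first reaches 10 at t = 5, so at least 9 crossings are needed.
The safety rule pushes this higher. Following every safe sequence of crossings, the most of the 10 that can be at the lab module as the airlock pod arrives there on crossing 9 is 9 — never all 10.
So no plan with fewer than 11 crossings exists, and this one achieves 11:
1. captain Mid and crew Mid cross → the lab module.
2. captain Mid crosses ← the storage bay.
3. crew East, crew North, and crew South cross → the lab module.
4. crew Mid crosses ← the storage bay.
5. captain East, captain North, and captain South cross → the lab module.
6. captain East and crew East cross ← the storage bay.
7. captain East, captain Mid, and captain West cross → the lab module.
8. crew North crosses ← the storage bay.
9. crew East and crew Mid cross → the lab module.
10. crew Mid crosses ← the storage bay.
11. crew Mid, crew North, and crew West cross → the lab module.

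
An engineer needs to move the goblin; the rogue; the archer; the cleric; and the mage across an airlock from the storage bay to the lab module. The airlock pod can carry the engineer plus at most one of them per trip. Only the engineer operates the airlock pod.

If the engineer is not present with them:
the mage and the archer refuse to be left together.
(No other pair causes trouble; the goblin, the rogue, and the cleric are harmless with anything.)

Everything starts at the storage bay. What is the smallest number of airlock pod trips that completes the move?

9

Counting alone: the engineer can take at most 1 across per trip to the lab module, so moving all 5 needs at least 5 loaded trips out, with a return between consecutive ones — at least 9 crossings.
The plan below uses exactly 9 crossings, so it is optimal:
1. Engineer goes to the lab module with the archer.  [the storage bay: the cleric, the goblin, the mage, the rogue | the lab module: the archer]
2. Engineer goes back to the storage bay alone.  [the storage bay: the cleric, the goblin, the mage, the rogue | the lab module: the archer]
3. Engineer goes to the lab module with the goblin.  [the storage bay: the cleric, the mage, the rogue | the lab module: the archer, the goblin]
4. Engineer goes back to the storage bay alone.  [the storage bay: the cleric, the mage, the rogue | the lab module: the archer, the goblin]
5. Engineer goes to the lab module with the rogue.  [the storage bay: the cleric, the mage | the lab module: the archer, the goblin, the rogue]
6. Engineer goes back to the storage bay alone.  [the storage bay: the cleric, the mage | the lab module: the archer, the goblin, the rogue]
7. Engineer goes to the lab module with the cleric.  [the storage bay: the mage | the lab module: the archer, the cleric, the goblin, the rogue]
8. Engineer goes back to the storage bay alone.  [the storage bay: the mage | the lab module: the archer, the cleric, the goblin, the rogue]
9. Engineer goes to the lab module with the mage.  [the storage bay: — | the lab module: the archer, the cleric, the goblin, the mage, the rogue]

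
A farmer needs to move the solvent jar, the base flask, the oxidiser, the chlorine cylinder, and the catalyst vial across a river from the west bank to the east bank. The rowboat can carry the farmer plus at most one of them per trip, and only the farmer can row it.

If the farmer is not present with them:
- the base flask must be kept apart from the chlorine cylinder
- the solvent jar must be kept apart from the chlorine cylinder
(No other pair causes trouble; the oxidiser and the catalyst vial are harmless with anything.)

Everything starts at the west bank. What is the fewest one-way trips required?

11

Counting alone: the farmer can take at most 1 across per trip to the east bank, so moving all 5 needs at least 5 loaded trips out, with a return between consecutive ones — at least 9 crossings.
The safety rule pushes this higher. Following every safe sequence of crossings, the most of the 5 that can be at the east bank as the rowboat arrives there on crossing 9 is 4 — never all 5.
So no plan with fewer than 11 crossings exists, and this one achieves 11:
1. Farmer goes to the east bank with the chlorine cylinder.  [the west bank: the base flask, the catalyst vial, the oxidiser, the solvent jar | the east bank: the chlorine cylinder]
2. Farmer goes back to the west bank alone.  [the west bank: the base flask, the catalyst vial, the oxidiser, the solvent jar | the east bank: the chlorine cylinder]
3. Farmer goes to the east bank with the solvent jar.  [the west bank: the base flask, the catalyst vial, the oxidiser | the east bank: the chlorine cylinder, the solvent jar]
4. Farmer goes back to the west bank with the chlorine cylinder.  [the west bank: the base flask, the catalyst vial, the chlorine cylinder, the oxidiser | the east bank: the solvent jar]
5. Farmer goes to the east bank with the base flask.  [the west bank: the catalyst vial, the chlorine cylinder, the oxidiser | the east bank: the base flask, the solvent jar]
6. Farmer goes back to the west bank alone.  [the west bank: the catalyst vial, the chlorine cylinder, the oxidiser | the east bank: the base flask, the solvent jar]
7. Farmer goes to the east bank with the oxidiser.  [the west bank: the catalyst vial, the chlorine cylinder | the east bank: the base flask, the oxidiser, the solvent jar]
8. Farmer goes back to the west bank alone.  [the west bank: the catalyst vial, the chlorine cylinder | the east bank: the base flask, the oxidiser, the solvent jar]
9. Farmer goes to the east bank with the catalyst vial.  [the west bank: the chlorine cylinder | the east bank: the base flask, the catalyst vial, the oxidiser, the solvent jar]
10. Farmer goes back to the west bank alone.  [the west bank: the chlorine cylinder | the east bank: the base flask, the catalyst vial, the oxidiser, the solvent jar]
11. Farmer goes to the east bank with the chlorine cylinder.  [the west bank: — | the east bank: the base flask, the catalyst vial, the chlorine cylinder, the oxidiser, the solvent jar]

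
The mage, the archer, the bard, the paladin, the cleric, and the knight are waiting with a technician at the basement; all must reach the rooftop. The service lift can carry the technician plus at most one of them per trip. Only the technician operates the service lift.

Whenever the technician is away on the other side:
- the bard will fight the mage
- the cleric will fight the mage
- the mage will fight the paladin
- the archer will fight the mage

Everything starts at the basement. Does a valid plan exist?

Following every safe sequence of crossings from the start, the most of the 6 that can be at the rooftop as the service lift arrives there on crossings 1, 3, 5 is 1, 2, 3 respectively; the best ever achieved is 3 of 6.
From crossing 7 on, no configuration arises that was not already reachable earlier: only 22 distinct safe configurations (who is on which side, and where the service lift is) can ever be reached, none of them has everyone across, and every continuation just revisits them. So no valid plan exists.

No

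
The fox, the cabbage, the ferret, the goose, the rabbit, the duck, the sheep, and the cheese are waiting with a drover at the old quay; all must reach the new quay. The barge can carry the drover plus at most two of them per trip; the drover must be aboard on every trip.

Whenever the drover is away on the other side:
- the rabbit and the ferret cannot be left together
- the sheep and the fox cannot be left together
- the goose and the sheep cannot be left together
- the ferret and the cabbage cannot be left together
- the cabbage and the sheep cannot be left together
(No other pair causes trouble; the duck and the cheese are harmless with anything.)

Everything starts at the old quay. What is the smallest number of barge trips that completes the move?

Counting alone: the drover can take at most 2 across per trip to the new quay, so moving all 8 needs at least 4 loaded trips out, with a return between consecutive ones — at least 7 crossings.
The safety rule pushes this higher. Following every safe sequence of crossings, the most of the 8 that can be at the new quay as the barge arrives there on crossing 7 is 7 — never all 8.
So no plan with fewer than 9 crossings exists, and this one achieves 9:
1. Drover goes to the new quay with the ferret and the sheep.  [the old quay: the cabbage, the cheese, the duck, the fox, the goose, the rabbit | the new quay: the ferret, the sheep]
2. Drover goes back to the old quay alone.  [the old quay: the cabbage, the cheese, the duck, the fox, the goose, the rabbit | the new quay: the ferret, the sheep]
3. Drover goes to the new quay with the cabbage and the fox.  [the old quay: the cheese, the duck, the goose, the rabbit | the new quay: the cabbage, the ferret, the fox, the sheep]
4. Drover goes back to the old quay with the ferret and the sheep.  [the old quay: the cheese, the duck, the ferret, the goose, the rabbit, the sheep | the new quay: the cabbage, the fox]
5. Drover goes to the new quay with the goose and the rabbit.  [the old quay: the cheese, the duck, the ferret, the sheep | the new quay: the cabbage, the fox, the goose, the rabbit]
6. Drover goes back to the old quay alone.  [the old quay: the cheese, the duck, the ferret, the sheep | the new quay: the cabbage, the fox, the goose, the rabbit]
7. Drover goes to the new quay with the cheese and the duck.  [the old quay: the ferret, the sheep | the new quay: the cabbage, the cheese, the duck, the fox, the goose, the rabbit]
8. Drover goes back to the old quay alone.  [the old quay: the ferret, the sheep | the new quay: the cabbage, the cheese, the duck, the fox, the goose, the rabbit]
9. Drover goes to the new quay with the ferret and the sheep.  [the old quay: — | the new quay: the cabbage, the cheese, the duck, the ferret, the fox, the goose, the rabbit, the sheep]

9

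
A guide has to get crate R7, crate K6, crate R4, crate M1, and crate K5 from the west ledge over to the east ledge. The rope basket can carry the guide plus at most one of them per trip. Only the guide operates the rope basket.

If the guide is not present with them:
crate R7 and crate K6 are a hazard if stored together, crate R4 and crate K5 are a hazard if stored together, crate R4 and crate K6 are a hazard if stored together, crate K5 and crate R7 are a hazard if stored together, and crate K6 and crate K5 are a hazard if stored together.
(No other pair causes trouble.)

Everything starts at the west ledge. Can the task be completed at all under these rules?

No

Whatever the first load, the items left behind include a forbidden pair without the guide. No opening move is safe, so no plan exists.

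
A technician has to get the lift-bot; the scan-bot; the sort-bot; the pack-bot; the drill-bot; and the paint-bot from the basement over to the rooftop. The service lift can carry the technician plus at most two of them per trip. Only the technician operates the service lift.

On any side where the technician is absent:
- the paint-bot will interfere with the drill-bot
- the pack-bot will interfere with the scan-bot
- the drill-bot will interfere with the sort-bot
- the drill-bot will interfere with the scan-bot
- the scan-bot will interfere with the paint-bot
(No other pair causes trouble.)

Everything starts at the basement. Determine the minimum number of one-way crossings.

Counting alone: the technician can take at most 2 across per trip to the rooftop, so moving all 6 needs at least 3 loaded trips out, with a return between consecutive ones — at least 5 crossings.
The safety rule pushes this higher. Following every safe sequence of crossings, the most of the 6 that can be at the rooftop as the service lift arrives there on crossings 5, 7 is 4, 5 respectively — never all 6.
So no plan with fewer than 9 crossings exists, and this one achieves 9:
1. Technician goes to the rooftop with the drill-bot and the scan-bot.  [the basement: the lift-bot, the pack-bot, the paint-bot, the sort-bot | the rooftop: the drill-bot, the scan-bot]
2. Technician goes back to the basement with the scan-bot.  [the basement: the lift-bot, the pack-bot, the paint-bot, the scan-bot, the sort-bot | the rooftop: the drill-bot]
3. Technician goes to the rooftop with the lift-bot and the scan-bot.  [the basement: the pack-bot, the paint-bot, the sort-bot | the rooftop: the drill-bot, the lift-bot, the scan-bot]
4. Technician goes back to the basement with the scan-bot.  [the basement: the pack-bot, the paint-bot, the scan-bot, the sort-bot | the rooftop: the drill-bot, the lift-bot]
5. Technician goes to the rooftop with the scan-bot and the sort-bot.  [the basement: the pack-bot, the paint-bot | the rooftop: the drill-bot, the lift-bot, the scan-bot, the sort-bot]
6. Technician goes back to the basement with the drill-bot.  [the basement: the drill-bot, the pack-bot, the paint-bot | the rooftop: the lift-bot, the scan-bot, the sort-bot]
7. Technician goes to the rooftop with the pack-bot and the paint-bot.  [the basement: the drill-bot | the rooftop: the lift-bot, the pack-bot, the paint-bot, the scan-bot, the sort-bot]
8. Technician goes back to the basement with the scan-bot.  [the basement: the drill-bot, the scan-bot | the rooftop: the lift-bot, the pack-bot, the paint-bot, the sort-bot]
9. Technician goes to the rooftop with the drill-bot and the scan-bot.  [the basement: — | the rooftop: the drill-bot, the lift-bot, the pack-bot, the paint-bot, the scan-bot, the sort-bot]

9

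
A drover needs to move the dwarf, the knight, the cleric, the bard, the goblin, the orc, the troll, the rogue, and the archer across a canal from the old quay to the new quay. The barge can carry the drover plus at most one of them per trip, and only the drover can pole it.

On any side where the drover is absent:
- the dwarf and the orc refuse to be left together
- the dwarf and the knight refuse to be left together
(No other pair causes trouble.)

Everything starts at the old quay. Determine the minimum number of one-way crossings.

19

Counting alone: the drover can take at most 1 across per trip to the new quay, so moving all 9 needs at least 9 loaded trips out, with a return between consecutive ones — at least 17 crossings.
The safety rule pushes this higher. Following every safe sequence of crossings, the most of the 9 that can be at the new quay as the barge arrives there on crossing 17 is 8 — never all 9.
So no plan with fewer than 19 crossings exists, and this one achieves 19:
1. Drover goes to the new quay with the dwarf.
2. Drover goes back to the old quay alone.
3. Drover goes to the new quay with the knight.
4. Drover goes back to the old quay with the dwarf.
5. Drover goes to the new quay with the orc.
6. Drover goes back to the old quay alone.
7. Drover goes to the new quay with the cleric.
8. Drover goes back to the old quay alone.
9. Drover goes to the new quay with the bard.
10. Drover goes back to the old quay alone.
11. Drover goes to the new quay with the goblin.
12. Drover goes back to the old quay alone.
13. Drover goes to the new quay with the troll.
14. Drover goes back to the old quay alone.
15. Drover goes to the new quay with the rogue.
16. Drover goes back to the old quay alone.
17. Drover goes to the new quay with the archer.
18. Drover goes back to the old quay alone.
19. Drover goes to the new quay with the dwarf.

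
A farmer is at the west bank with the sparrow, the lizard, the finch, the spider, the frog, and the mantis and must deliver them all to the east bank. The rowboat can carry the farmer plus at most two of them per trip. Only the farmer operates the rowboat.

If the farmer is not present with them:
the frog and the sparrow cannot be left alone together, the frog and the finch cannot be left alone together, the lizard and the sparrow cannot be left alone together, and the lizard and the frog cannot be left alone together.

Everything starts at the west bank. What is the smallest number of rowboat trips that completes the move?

9

Counting alone: the farmer can take at most 2 across per trip to the east bank, so moving all 6 needs at least 3 loaded trips out, with a return between consecutive ones — at least 5 crossings.
The safety rule pushes this higher. Following every safe sequence of crossings, the most of the 6 that can be at the east bank as the rowboat arrives there on crossings 5, 7 is 4, 5 respectively — never all 6.
So no plan with fewer than 9 crossings exists, and this one achieves 9:
1. Farmer goes to the east bank with the frog and the sparrow.
2. Farmer goes back to the west bank with the sparrow.
3. Farmer goes to the east bank with the finch and the sparrow.
4. Farmer goes back to the west bank with the frog.
5. Farmer goes to the east bank with the lizard and the spider.
6. Farmer goes back to the west bank with the sparrow.
7. Farmer goes to the east bank with the mantis and the sparrow.
8. Farmer goes back to the west bank with the sparrow.
9. Farmer goes to the east bank with the frog and the sparrow.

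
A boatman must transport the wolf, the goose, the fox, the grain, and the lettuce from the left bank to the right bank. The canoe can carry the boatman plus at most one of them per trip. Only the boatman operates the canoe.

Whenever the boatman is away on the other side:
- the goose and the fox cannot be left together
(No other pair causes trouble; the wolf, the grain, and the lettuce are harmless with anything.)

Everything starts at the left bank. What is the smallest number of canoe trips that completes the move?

Counting alone: the boatman can take at most 1 across per trip to the right bank, so moving all 5 needs at least 5 loaded trips out, with a return between consecutive ones — at least 9 crossings.
The plan below uses exactly 9 crossings, so it is optimal:
1. Boatman goes to the right bank with the goose.
2. Boatman goes back to the left bank alone.
3. Boatman goes to the right bank with the wolf.
4. Boatman goes back to the left bank alone.
5. Boatman goes to the right bank with the grain.
6. Boatman goes back to the left bank alone.
7. Boatman goes to the right bank with the lettuce.
8. Boatman goes back to the left bank alone.
9. Boatman goes to the right bank with the fox.

9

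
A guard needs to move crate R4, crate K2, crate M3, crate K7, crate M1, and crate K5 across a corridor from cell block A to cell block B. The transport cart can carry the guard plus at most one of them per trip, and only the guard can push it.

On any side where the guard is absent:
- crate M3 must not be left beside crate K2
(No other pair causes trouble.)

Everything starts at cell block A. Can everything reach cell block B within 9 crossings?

Counting alone: the guard can take at most 1 across per trip to cell block B, so moving all 6 needs at least 6 loaded trips out, with a return between consecutive ones — at least 11 crossings.
Since 9 < 11, 9 crossings cannot be enough. (The shortest complete plan in fact takes 11:)
1. Guard goes to cell block B with crate K2.
2. Guard goes back to cell block A alone.
3. Guard goes to cell block B with crate R4.
4. Guard goes back to cell block A alone.
5. Guard goes to cell block B with crate K7.
6. Guard goes back to cell block A alone.
7. Guard goes to cell block B with crate M1.
8. Guard goes back to cell block A alone.
9. Guard goes to cell block B with crate K5.
10. Guard goes back to cell block A alone.
11. Guard goes to cell block B with crate M3.

No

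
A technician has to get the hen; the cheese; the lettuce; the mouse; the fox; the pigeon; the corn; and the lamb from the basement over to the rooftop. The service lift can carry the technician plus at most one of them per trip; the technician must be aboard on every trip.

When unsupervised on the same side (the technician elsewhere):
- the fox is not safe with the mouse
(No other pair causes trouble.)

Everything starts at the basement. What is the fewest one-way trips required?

Counting alone: the technician can take at most 1 across per trip to the rooftop, so moving all 8 needs at least 8 loaded trips out, with a return between consecutive ones — at least 15 crossings.
The plan below uses exactly 15 crossings, so it is optimal:
1. Technician goes to the rooftop with the mouse.
2. Technician goes back to the basement alone.
3. Technician goes to the rooftop with the hen.
4. Technician goes back to the basement alone.
5. Technician goes to the rooftop with the cheese.
6. Technician goes back to the basement alone.
7. Technician goes to the rooftop with the lettuce.
8. Technician goes back to the basement alone.
9. Technician goes to the rooftop with the pigeon.
10. Technician goes back to the basement alone.
11. Technician goes to the rooftop with the corn.
12. Technician goes back to the basement alone.
13. Technician goes to the rooftop with the lamb.
14. Technician goes back to the basement alone.
15. Technician goes to the rooftop with the fox.

15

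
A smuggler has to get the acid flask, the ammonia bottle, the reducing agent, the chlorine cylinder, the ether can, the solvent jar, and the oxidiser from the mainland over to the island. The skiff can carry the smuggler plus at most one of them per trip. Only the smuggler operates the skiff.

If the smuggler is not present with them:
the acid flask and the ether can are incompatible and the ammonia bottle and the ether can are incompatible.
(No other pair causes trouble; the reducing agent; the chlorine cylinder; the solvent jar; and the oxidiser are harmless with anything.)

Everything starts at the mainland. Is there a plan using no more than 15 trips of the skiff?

Yes

Yes — this plan uses 15 crossings (≤ 15):
1. Smuggler goes to the island with the ether can.
2. Smuggler goes back to the mainland alone.
3. Smuggler goes to the island with the acid flask.
4. Smuggler goes back to the mainland with the ether can.
5. Smuggler goes to the island with the ammonia bottle.
6. Smuggler goes back to the mainland alone.
7. Smuggler goes to the island with the reducing agent.
8. Smuggler goes back to the mainland alone.
9. Smuggler goes to the island with the chlorine cylinder.
10. Smuggler goes back to the mainland alone.
11. Smuggler goes to the island with the solvent jar.
12. Smuggler goes back to the mainland alone.
13. Smuggler goes to the island with the oxidiser.
14. Smuggler goes back to the mainland alone.
15. Smuggler goes to the island with the ether can.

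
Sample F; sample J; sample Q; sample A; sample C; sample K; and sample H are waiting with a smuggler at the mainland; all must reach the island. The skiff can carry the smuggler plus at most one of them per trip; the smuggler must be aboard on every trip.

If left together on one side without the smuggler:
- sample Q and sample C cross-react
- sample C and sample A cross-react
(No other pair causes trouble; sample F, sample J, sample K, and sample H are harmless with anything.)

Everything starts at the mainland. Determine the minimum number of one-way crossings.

15

Counting alone: the smuggler can take at most 1 across per trip to the island, so moving all 7 needs at least 7 loaded trips out, with a return between consecutive ones — at least 13 crossings.
The safety rule pushes this higher. Following every safe sequence of crossings, the most of the 7 that can be at the island as the skiff arrives there on crossing 13 is 6 — never all 7.
So no plan with fewer than 15 crossings exists, and this one achieves 15:
1. Smuggler goes to the island with sample C.
2. Smuggler goes back to the mainland alone.
3. Smuggler goes to the island with sample F.
4. Smuggler goes back to the mainland alone.
5. Smuggler goes to the island with sample J.
6. Smuggler goes back to the mainland alone.
7. Smuggler goes to the island with sample Q.
8. Smuggler goes back to the mainland with sample C.
9. Smuggler goes to the island with sample A.
10. Smuggler goes back to the mainland alone.
11. Smuggler goes to the island with sample K.
12. Smuggler goes back to the mainland alone.
13. Smuggler goes to the island with sample H.
14. Smuggler goes back to the mainland alone.
15. Smuggler goes to the island with sample C.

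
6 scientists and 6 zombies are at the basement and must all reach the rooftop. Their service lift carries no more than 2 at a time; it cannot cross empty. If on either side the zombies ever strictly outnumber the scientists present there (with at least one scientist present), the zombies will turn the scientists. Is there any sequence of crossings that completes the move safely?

Following every safe sequence of crossings from the start, the most of the 12 that can be at the rooftop as the service lift arrives there on crossings 1, 3, 5, 7, 9 is 2, 3, 4, 5, 6 respectively; the best ever achieved is 6 of 12.
From crossing 11 on, no configuration arises that was not already reachable earlier: only 15 distinct safe configurations (who is on which side, and where the service lift is) can ever be reached, none of them has everyone across, and every continuation just revisits them. They are: 0 scientists + 0 zombies across (service lift back at the start); 0 scientists + 1 zombie across (service lift there); 0 scientists + 1 zombie across (service lift back at the start); 0 scientists + 2 zombies across (service lift there); 0 scientists + 2 zombies across (service lift back at the start); 0 scientists + 3 zombies across (service lift there); 0 scientists + 3 zombies across (service lift back at the start); 0 scientists + 4 zombies across (service lift there); 0 scientists + 4 zombies across (service lift back at the start); 0 scientists + 5 zombies across (service lift there); 0 scientists + 5 zombies across (service lift back at the start); 0 scientists + 6 zombies across (service lift there); 1 scientist + 1 zombie across (service lift there); 1 scientist + 1 zombie across (service lift back at the start); 2 scientists + 2 zombies across (service lift there). So no valid plan exists.

No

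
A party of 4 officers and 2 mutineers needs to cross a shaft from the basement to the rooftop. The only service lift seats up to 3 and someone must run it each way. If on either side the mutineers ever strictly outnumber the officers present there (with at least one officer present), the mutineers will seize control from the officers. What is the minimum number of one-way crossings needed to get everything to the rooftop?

5

Counting alone: each trip to the rooftop takes at most 3 across and each return brings at least 1 back, so after t trips out (and t−1 returns) at most 3t − (t−1) of the 6 are across; that first reaches 6 at t = 3, so at least 5 crossings are needed.
The plan below uses exactly 5 crossings, so it is optimal:
1. 2 mutineers → the rooftop.  (the basement: 4O 0M; the rooftop: 0O 2M)
2. 1 mutineer ← the basement.  (the basement: 4O 1M; the rooftop: 0O 1M)
3. 2 officers and 1 mutineer → the rooftop.  (the basement: 2O 0M; the rooftop: 2O 2M)
4. 1 mutineer ← the basement.  (the basement: 2O 1M; the rooftop: 2O 1M)
5. 2 officers and 1 mutineer → the rooftop.  (the basement: 0O 0M; the rooftop: 4O 2M)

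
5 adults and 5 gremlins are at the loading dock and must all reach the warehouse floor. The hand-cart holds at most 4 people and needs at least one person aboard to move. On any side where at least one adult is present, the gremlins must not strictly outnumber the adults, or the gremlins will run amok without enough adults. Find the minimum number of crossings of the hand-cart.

7

Counting alone: each trip to the warehouse floor takes at most 4 across and each return brings at least 1 back, so after t trips out (and t−1 returns) at most 4t − (t−1) of the 10 are across; that first reaches 10 at t = 3, so at least 5 crossings are needed.
The safety rule pushes this higher. Following every safe sequence of crossings, the most of the 10 that can be at the warehouse floor as the hand-cart arrives there on crossing 5 is 9 — never all 10.
So no plan with fewer than 7 crossings exists, and this one achieves 7:
1. 2 gremlins → the warehouse floor.  (the loading dock: 5A 3G; the warehouse floor: 0A 2G)
2. 1 gremlin ← the loading dock.  (the loading dock: 5A 4G; the warehouse floor: 0A 1G)
3. 4 gremlins → the warehouse floor.  (the loading dock: 5A 0G; the warehouse floor: 0A 5G)
4. 1 gremlin ← the loading dock.  (the loading dock: 5A 1G; the warehouse floor: 0A 4G)
5. 4 adults → the warehouse floor.  (the loading dock: 1A 1G; the warehouse floor: 4A 4G)
6. 1 adult and 1 gremlin ← the loading dock.  (the loading dock: 2A 2G; the warehouse floor: 3A 3G)
7. 2 adults and 2 gremlins → the warehouse floor.  (the loading dock: 0A 0G; the warehouse floor: 5A 5G)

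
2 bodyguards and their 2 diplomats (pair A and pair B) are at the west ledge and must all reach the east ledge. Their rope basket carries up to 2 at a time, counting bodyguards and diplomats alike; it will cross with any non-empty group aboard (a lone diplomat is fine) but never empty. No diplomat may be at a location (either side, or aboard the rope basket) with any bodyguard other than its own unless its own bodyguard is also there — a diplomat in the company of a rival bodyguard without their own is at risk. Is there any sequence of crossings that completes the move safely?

1. bodyguard A and diplomat A cross → the east ledge.
2. bodyguard A crosses ← the west ledge.
3. bodyguard A and bodyguard B cross → the east ledge.
4. bodyguard B crosses ← the west ledge.
5. bodyguard B and diplomat B cross → the east ledge.

Yes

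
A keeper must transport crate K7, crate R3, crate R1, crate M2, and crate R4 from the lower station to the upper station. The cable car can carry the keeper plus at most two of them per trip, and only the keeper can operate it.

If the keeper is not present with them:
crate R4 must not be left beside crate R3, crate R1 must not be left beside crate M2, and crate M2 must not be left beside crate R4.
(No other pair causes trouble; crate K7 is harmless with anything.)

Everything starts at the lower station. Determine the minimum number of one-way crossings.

5

Counting alone: the keeper can take at most 2 across per trip to the upper station, so moving all 5 needs at least 3 loaded trips out, with a return between consecutive ones — at least 5 crossings.
The plan below uses exactly 5 crossings, so it is optimal:
1. Keeper goes to the upper station with crate M2 and crate R3.
2. Keeper goes back to the lower station alone.
3. Keeper goes to the upper station with crate K7.
4. Keeper goes back to the lower station alone.
5. Keeper goes to the upper station with crate R1 and crate R4.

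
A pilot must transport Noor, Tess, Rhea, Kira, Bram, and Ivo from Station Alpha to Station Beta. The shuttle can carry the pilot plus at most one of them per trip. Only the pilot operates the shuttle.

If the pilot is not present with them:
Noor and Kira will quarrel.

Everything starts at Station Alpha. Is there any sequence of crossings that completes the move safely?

1. Pilot goes to Station Beta with Noor.  [Station Alpha: Bram, Ivo, Kira, Rhea, Tess | Station Beta: Noor]
2. Pilot goes back to Station Alpha alone.  [Station Alpha: Bram, Ivo, Kira, Rhea, Tess | Station Beta: Noor]
3. Pilot goes to Station Beta with Tess.  [Station Alpha: Bram, Ivo, Kira, Rhea | Station Beta: Noor, Tess]
4. Pilot goes back to Station Alpha alone.  [Station Alpha: Bram, Ivo, Kira, Rhea | Station Beta: Noor, Tess]
5. Pilot goes to Station Beta with Rhea.  [Station Alpha: Bram, Ivo, Kira | Station Beta: Noor, Rhea, Tess]
6. Pilot goes back to Station Alpha alone.  [Station Alpha: Bram, Ivo, Kira | Station Beta: Noor, Rhea, Tess]
7. Pilot goes to Station Beta with Bram.  [Station Alpha: Ivo, Kira | Station Beta: Bram, Noor, Rhea, Tess]
8. Pilot goes back to Station Alpha alone.  [Station Alpha: Ivo, Kira | Station Beta: Bram, Noor, Rhea, Tess]
9. Pilot goes to Station Beta with Ivo.  [Station Alpha: Kira | Station Beta: Bram, Ivo, Noor, Rhea, Tess]
10. Pilot goes back to Station Alpha alone.  [Station Alpha: Kira | Station Beta: Bram, Ivo, Noor, Rhea, Tess]
11. Pilot goes to Station Beta with Kira.  [Station Alpha: — | Station Beta: Bram, Ivo, Kira, Noor, Rhea, Tess]

Yes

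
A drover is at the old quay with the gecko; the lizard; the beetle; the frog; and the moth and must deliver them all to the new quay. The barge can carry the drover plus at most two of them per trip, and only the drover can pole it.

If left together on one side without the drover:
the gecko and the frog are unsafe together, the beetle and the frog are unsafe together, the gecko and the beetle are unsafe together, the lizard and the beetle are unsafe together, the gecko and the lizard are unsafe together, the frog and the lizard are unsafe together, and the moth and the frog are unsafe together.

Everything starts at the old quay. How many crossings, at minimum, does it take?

impossible

Whatever the first load, the items left behind include a forbidden pair without the drover. No opening move is safe, so no plan exists.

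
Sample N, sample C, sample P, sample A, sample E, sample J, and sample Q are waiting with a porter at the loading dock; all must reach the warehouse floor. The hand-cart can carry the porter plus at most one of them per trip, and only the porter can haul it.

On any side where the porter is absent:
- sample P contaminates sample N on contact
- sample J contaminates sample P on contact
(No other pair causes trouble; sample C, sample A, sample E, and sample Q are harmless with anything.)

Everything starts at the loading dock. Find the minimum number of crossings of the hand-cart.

Counting alone: the porter can take at most 1 across per trip to the warehouse floor, so moving all 7 needs at least 7 loaded trips out, with a return between consecutive ones — at least 13 crossings.
The safety rule pushes this higher. Following every safe sequence of crossings, the most of the 7 that can be at the warehouse floor as the hand-cart arrives there on crossing 13 is 6 — never all 7.
So no plan with fewer than 15 crossings exists, and this one achieves 15:
1. Porter goes to the warehouse floor with sample P.
2. Porter goes back to the loading dock alone.
3. Porter goes to the warehouse floor with sample N.
4. Porter goes back to the loading dock with sample P.
5. Porter goes to the warehouse floor with sample J.
6. Porter goes back to the loading dock alone.
7. Porter goes to the warehouse floor with sample C.
8. Porter goes back to the loading dock alone.
9. Porter goes to the warehouse floor with sample A.
10. Porter goes back to the loading dock alone.
11. Porter goes to the warehouse floor with sample E.
12. Porter goes back to the loading dock alone.
13. Porter goes to the warehouse floor with sample Q.
14. Porter goes back to the loading dock alone.
15. Porter goes to the warehouse floor with sample P.

15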